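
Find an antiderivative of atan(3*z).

Use integration by parts with u = arctan(3*z), dv = dz.
Then du = 3/(9*z**2 + 1) dz.

z*atan(3*z) - log(9*z**2 + 1)/6 + C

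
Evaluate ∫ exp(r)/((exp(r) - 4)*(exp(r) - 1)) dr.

Let u = e^r, du = e^r dr.
The integral becomes ∫ du/((u-4)(u-1)); decompose into partial fractions.

log(exp(r) - 4)/3 - log(exp(r) - 1)/3 + C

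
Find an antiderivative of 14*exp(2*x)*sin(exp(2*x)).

Let u = exp(2*x), so du = (2*exp(2*x)) dx.
Rewriting, the integral becomes 7·∫ sin(u) du = 7·-cos(u).
Substituting back, u = exp(2*x).

-7*cos(exp(2*x)) + C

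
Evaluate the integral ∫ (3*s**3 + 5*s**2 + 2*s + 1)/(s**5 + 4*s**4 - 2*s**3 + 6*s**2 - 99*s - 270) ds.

133*log(s - 3)/720 + 7*log(s + 2)/195 - 259*log(s + 5)/816 + 385*log(s**2 + 9)/7956 + 617*atan(s/3)/1989 + C

Factor the denominator: (s - 3)*(s + 2)*(s + 5)*(s**2 + 9).
Partial-fraction decomposition: (385*s + 3702)/(3978*(s**2 + 9)) - 259/(816*(s + 5)) + 7/(195*(s + 2)) + 133/(720*(s - 3)).
Integrate each term; A/(s−a) gives A·log|s−a|; the (Bs+D)/(s²+p²) term gives a log and an atan.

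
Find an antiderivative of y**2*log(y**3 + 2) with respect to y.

y**3*log(y**3 + 2)/3 - y**3/3 + 2*log(y**3 + 2)/3 + C

Let u = y**3 + 2, so du = (3*y**2) dy.
The integral becomes (1/3)·∫ log(u) du; integrate by parts with u′=log(u), dv′=du.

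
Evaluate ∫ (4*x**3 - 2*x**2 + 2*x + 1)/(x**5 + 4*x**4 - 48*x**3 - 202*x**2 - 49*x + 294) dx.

Factor the denominator: (x - 7)*(x - 1)*(x + 2)*(x + 3)*(x + 7).
Partial-fraction decomposition: -1483/(2240*(x + 7)) + 131/(160*(x + 3)) - 43/(135*(x + 2)) - 5/(576*(x - 1)) + 1289/(7560*(x - 7)).
Integrate each term: A/(x−a) contributes A·log|x−a|.

1289*log(x - 7)/7560 - 5*log(x - 1)/576 - 43*log(x + 2)/135 + 131*log(x + 3)/160 - 1483*log(x + 7)/2240 + C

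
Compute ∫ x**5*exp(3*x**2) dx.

Let u = x², du = 2x dx; rewrite as (1/2)∫ u^2·exp(3u) du.
Now integrate by parts 2 times.

(9*x**4 - 6*x**2 + 2)*exp(3*x**2)/54 + C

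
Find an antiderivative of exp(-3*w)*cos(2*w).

Let I denote the integral. Integrate by parts with u = cos(2*w), dv = exp(-3*w) dw, so v = -exp(-3*w)/3: I = -exp(-3*w)*cos(2*w)/3 − (2/3)·∫ exp(-3*w)*sin(2*w) dw.
Apply parts again with u = sin(2*w), dv = exp(-3*w) dw: ∫ exp(-3*w)*sin(2*w) dw = -exp(-3*w)*sin(2*w)/3 + (2/3)·I. Substituting back brings back I: I = 2*exp(-3*w)*sin(2*w)/9 - exp(-3*w)*cos(2*w)/3 − (4/9)·I.
Solving for I: (1 + 4/9)·I equals the remaining terms, so I = (9/13)·(2*exp(-3*w)*sin(2*w)/9 - exp(-3*w)*cos(2*w)/3).

2*exp(-3*w)*sin(2*w)/13 - 3*exp(-3*w)*cos(2*w)/13 + C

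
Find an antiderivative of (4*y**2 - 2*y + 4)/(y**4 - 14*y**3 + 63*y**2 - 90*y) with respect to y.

-2*log(y)/45 + 68*log(y - 6)/9 - 47*log(y - 5)/5 + 17*log(y - 3)/9 + C

Factor the denominator: y*(y - 6)*(y - 5)*(y - 3).
Partial-fraction decomposition: 17/(9*(y - 3)) - 47/(5*(y - 5)) + 68/(9*(y - 6)) - 2/(45*y).
Integrate each term: A/(y−a) contributes A·log|y−a|.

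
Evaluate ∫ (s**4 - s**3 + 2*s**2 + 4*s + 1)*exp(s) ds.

Use integration by parts with u = s**4 - s**3 + 2*s**2 + 4*s + 1, dv = exp(s) ds, so v = exp(s).
Apply parts 4 times (tabular method): alternate signs, differentiate u down to 0, integrate dv up.

(s**4 - 5*s**3 + 17*s**2 - 30*s + 31)*exp(s) + C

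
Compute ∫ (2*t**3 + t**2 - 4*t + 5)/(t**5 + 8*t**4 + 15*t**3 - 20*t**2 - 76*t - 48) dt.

Factor the denominator: (t - 2)*(t + 1)*(t + 2)*(t + 3)*(t + 4).
Partial-fraction decomposition: -91/(36*(t + 4)) + 14/(5*(t + 3)) + 1/(8*(t + 2)) - 4/(9*(t + 1)) + 17/(360*(t - 2)).
Integrate each term: A/(t−a) contributes A·log|t−a|.

17*log(t - 2)/360 - 4*log(t + 1)/9 + log(t + 2)/8 + 14*log(t + 3)/5 - 91*log(t + 4)/36 + C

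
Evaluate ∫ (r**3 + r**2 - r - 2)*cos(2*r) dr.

Use integration by parts with u = r**3 + r**2 - r - 2, dv = cos(2*r) dr, so v = sin(2*r)/2.
Apply parts 3 times (tabular method): alternate signs, differentiate u down to 0, integrate dv up.

r**3*sin(2*r)/2 + r**2*sin(2*r)/2 + 3*r**2*cos(2*r)/4 - 5*r*sin(2*r)/4 + r*cos(2*r)/2 - 5*sin(2*r)/4 - 5*cos(2*r)/8 + C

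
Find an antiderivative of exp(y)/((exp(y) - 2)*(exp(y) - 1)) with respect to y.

log(exp(y) - 2) - log(exp(y) - 1) + C

Let u = e^y, du = e^y dy.
The integral becomes ∫ du/((u-1)(u-2)); decompose into partial fractions.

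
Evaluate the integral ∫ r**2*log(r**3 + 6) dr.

r**3*log(r**3 + 6)/3 - r**3/3 + 2*log(r**3 + 6) + C

Let u = r**3 + 6, so du = (3*r**2) dr.
The integral becomes (1/3)·∫ log(u) du; integrate by parts with u′=log(u), dv′=du.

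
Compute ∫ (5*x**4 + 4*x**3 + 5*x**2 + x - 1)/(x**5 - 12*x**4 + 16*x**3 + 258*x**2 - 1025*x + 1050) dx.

Factor the denominator: (x - 7)*(x - 5)*(x - 3)*(x - 2)*(x + 5).
Partial-fraction decomposition: 49/(120*(x + 5)) - 19/(15*(x - 2)) + 35/(4*(x - 3)) - 1877/(60*(x - 5)) + 3407/(120*(x - 7)).
Integrate each term: A/(x−a) contributes A·log|x−a|.

3407*log(x - 7)/120 - 1877*log(x - 5)/60 + 35*log(x - 3)/4 - 19*log(x - 2)/15 + 49*log(x + 5)/120 + C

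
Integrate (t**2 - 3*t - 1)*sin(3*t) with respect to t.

Use integration by parts with u = t**2 - 3*t - 1, dv = sin(3*t) dt, so v = -cos(3*t)/3.
Apply parts 2 times (tabular method): alternate signs, differentiate u down to 0, integrate dv up.

-t**2*cos(3*t)/3 + 2*t*sin(3*t)/9 + t*cos(3*t) - sin(3*t)/3 + 11*cos(3*t)/27 + C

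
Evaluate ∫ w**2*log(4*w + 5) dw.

Use integration by parts with u = log(4*w + 5), dv = w**2 dw.
Then du = 4/(4*w + 5) dw and v = w**3/3.

w**3*log(4*w + 5)/3 - w**3/9 + 5*w**2/24 - 25*w/48 + 125*log(4*w + 5)/192 + C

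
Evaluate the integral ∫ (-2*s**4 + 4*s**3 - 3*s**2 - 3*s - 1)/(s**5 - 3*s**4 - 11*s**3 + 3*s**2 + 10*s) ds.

Factor the denominator: s*(s - 5)*(s - 1)*(s + 1)*(s + 2).
Partial-fraction decomposition: -71/(42*(s + 2)) + 7/(12*(s + 1)) + 5/(24*(s - 1)) - 841/(840*(s - 5)) - 1/(10*s).
Integrate each term: A/(s−a) contributes A·log|s−a|.

-log(s)/10 - 841*log(s - 5)/840 + 5*log(s - 1)/24 + 7*log(s + 1)/12 - 71*log(s + 2)/42 + C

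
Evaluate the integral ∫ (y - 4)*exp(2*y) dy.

(2*y - 9)*exp(2*y)/4 + C

Use integration by parts with u = y - 4, dv = exp(2*y) dy, so v = exp(2*y)/2.
Apply parts 1 times (tabular method): alternate signs, differentiate u down to 0, integrate dv up.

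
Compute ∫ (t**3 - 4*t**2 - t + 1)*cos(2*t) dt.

t**3*sin(2*t)/2 - 2*t**2*sin(2*t) + 3*t**2*cos(2*t)/4 - 5*t*sin(2*t)/4 - 2*t*cos(2*t) + 3*sin(2*t)/2 - 5*cos(2*t)/8 + C

Use integration by parts with u = t**3 - 4*t**2 - t + 1, dv = cos(2*t) dt, so v = sin(2*t)/2.
Apply parts 3 times (tabular method): alternate signs, differentiate u down to 0, integrate dv up.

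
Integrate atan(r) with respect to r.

Use integration by parts with u = arctan(r), dv = dr.
Then du = 1/(r**2 + 1) dr.

r*atan(r) - log(r**2 + 1)/2 + C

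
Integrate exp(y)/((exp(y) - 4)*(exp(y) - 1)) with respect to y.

log(exp(y) - 4)/3 - log(exp(y) - 1)/3 + C

Let u = e^y, du = e^y dy.
The integral becomes ∫ du/((u-1)(u-4)); decompose into partial fractions.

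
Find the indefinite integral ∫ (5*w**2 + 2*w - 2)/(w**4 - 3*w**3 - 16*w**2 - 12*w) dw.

Factor the denominator: w*(w - 6)*(w + 1)*(w + 2).
Partial-fraction decomposition: -7/(8*(w + 2)) + 1/(7*(w + 1)) + 95/(168*(w - 6)) + 1/(6*w).
Integrate each term: A/(w−a) contributes A·log|w−a|.

log(w)/6 + 95*log(w - 6)/168 + log(w + 1)/7 - 7*log(w + 2)/8 + C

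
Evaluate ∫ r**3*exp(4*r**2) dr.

Let u = r², du = 2r dr; rewrite as (1/2)∫ u^1·exp(4u) du.
Now integrate by parts 1 time.

(4*r**2 - 1)*exp(4*r**2)/32 + C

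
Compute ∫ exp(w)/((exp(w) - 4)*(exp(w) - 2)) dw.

log(exp(w) - 4)/2 - log(exp(w) - 2)/2 + C

Let u = e^w, du = e^w dw.
The integral becomes ∫ du/((u-4)(u-2)); decompose into partial fractions.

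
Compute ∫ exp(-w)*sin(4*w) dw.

-exp(-w)*sin(4*w)/17 - 4*exp(-w)*cos(4*w)/17 + C

Let I denote the integral. Integrate by parts with u = sin(4*w), dv = exp(-w) dw, so v = -exp(-w): I = -exp(-w)*sin(4*w) + 4·∫ exp(-w)*cos(4*w) dw.
Apply parts again with u = cos(4*w), dv = exp(-w) dw: ∫ exp(-w)*cos(4*w) dw = -exp(-w)*cos(4*w) − 4·I. Substituting back brings back I: I = -exp(-w)*sin(4*w) - 4*exp(-w)*cos(4*w) − 16·I.
Solving for I: (1 + 16)·I equals the remaining terms, so I = (1/17)·(-exp(-w)*sin(4*w) - 4*exp(-w)*cos(4*w)).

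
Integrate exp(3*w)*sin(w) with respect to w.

Let I denote the integral. Integrate by parts with u = sin(w), dv = exp(3*w) dw, so v = exp(3*w)/3: I = exp(3*w)*sin(w)/3 − (1/3)·∫ exp(3*w)*cos(w) dw.
Apply parts again with u = cos(w), dv = exp(3*w) dw: ∫ exp(3*w)*cos(w) dw = exp(3*w)*cos(w)/3 + (1/3)·I. Substituting back brings back I: I = exp(3*w)*sin(w)/3 - exp(3*w)*cos(w)/9 − (1/9)·I.
Solving for I: (1 + 1/9)·I equals the remaining terms, so I = (9/10)·(exp(3*w)*sin(w)/3 - exp(3*w)*cos(w)/9).

3*exp(3*w)*sin(w)/10 - exp(3*w)*cos(w)/10 + C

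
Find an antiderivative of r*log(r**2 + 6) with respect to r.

r**2*log(r**2 + 6)/2 - r**2/2 + 3*log(r**2 + 6) + C

Let u = r**2 + 6, so du = (2*r) dr.
The integral becomes (1/2)·∫ log(u) du; integrate by parts with u′=log(u), dv′=du.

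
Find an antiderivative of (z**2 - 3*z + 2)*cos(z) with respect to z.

Use integration by parts with u = z**2 - 3*z + 2, dv = cos(z) dz, so v = sin(z).
Apply parts 2 times (tabular method): alternate signs, differentiate u down to 0, integrate dv up.

z**2*sin(z) - 3*z*sin(z) + 2*z*cos(z) - 3*cos(z) + C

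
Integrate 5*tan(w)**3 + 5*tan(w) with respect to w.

5*tan(w)**2/2 + C

Let u = tan(w), so du = (tan(w)**2 + 1) dw.
Rewriting, the integral becomes 5·∫ u^1 du = 5·u^2/2.
Substituting back, u = tan(w).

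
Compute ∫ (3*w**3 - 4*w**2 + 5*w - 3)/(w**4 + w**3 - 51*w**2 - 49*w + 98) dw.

865*log(w - 7)/756 - log(w - 1)/144 - 53*log(w + 2)/135 + 1263*log(w + 7)/560 + C

Factor the denominator: (w - 7)*(w - 1)*(w + 2)*(w + 7).
Partial-fraction decomposition: 1263/(560*(w + 7)) - 53/(135*(w + 2)) - 1/(144*(w - 1)) + 865/(756*(w - 7)).
Integrate each term: A/(w−a) contributes A·log|w−a|.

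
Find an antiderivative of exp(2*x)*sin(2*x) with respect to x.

Let I denote the integral. Integrate by parts with u = sin(2*x), dv = exp(2*x) dx, so v = exp(2*x)/2: I = exp(2*x)*sin(2*x)/2 − ∫ exp(2*x)*cos(2*x) dx.
Apply parts again with u = cos(2*x), dv = exp(2*x) dx: ∫ exp(2*x)*cos(2*x) dx = exp(2*x)*cos(2*x)/2 + I. Substituting back brings back I: I = exp(2*x)*sin(2*x)/2 - exp(2*x)*cos(2*x)/2 − I.
Solving for I: (1 + 1)·I equals the remaining terms, so I = (1/2)·(exp(2*x)*sin(2*x)/2 - exp(2*x)*cos(2*x)/2).

exp(2*x)*sin(2*x)/4 - exp(2*x)*cos(2*x)/4 + C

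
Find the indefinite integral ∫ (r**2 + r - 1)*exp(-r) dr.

Use integration by parts with u = r**2 + r - 1, dv = exp(-r) dr, so v = -exp(-r).
Apply parts 2 times (tabular method): alternate signs, differentiate u down to 0, integrate dv up.

(-r**2 - 3*r - 2)*exp(-r) + C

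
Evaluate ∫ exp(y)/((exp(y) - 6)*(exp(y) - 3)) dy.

Let u = e^y, du = e^y dy.
The integral becomes ∫ du/((u-3)(u-6)); decompose into partial fractions.

log(exp(y) - 6)/3 - log(exp(y) - 3)/3 + C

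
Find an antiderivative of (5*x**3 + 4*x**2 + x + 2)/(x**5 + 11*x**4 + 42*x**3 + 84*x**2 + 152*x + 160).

-log(x + 2)/2 + 129*log(x + 4)/20 - 176*log(x + 5)/29 + 69*log(x**2 + 4)/1160 - 79*atan(x/2)/290 + C

Factor the denominator: (x + 2)*(x + 4)*(x + 5)*(x**2 + 4).
Partial-fraction decomposition: (69*x - 316)/(580*(x**2 + 4)) - 176/(29*(x + 5)) + 129/(20*(x + 4)) - 1/(2*(x + 2)).
Integrate each term; A/(x−a) gives A·log|x−a|; the (Bx+D)/(x²+p²) term gives a log and an atan.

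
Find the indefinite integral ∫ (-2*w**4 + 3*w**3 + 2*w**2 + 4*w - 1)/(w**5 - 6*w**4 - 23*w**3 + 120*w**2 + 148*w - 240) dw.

-1849*log(w - 6)/400 + 403*log(w - 5)/126 + log(w - 1)/50 + 19*log(w + 2)/112 - 689*log(w + 4)/900 + C

Factor the denominator: (w - 6)*(w - 5)*(w - 1)*(w + 2)*(w + 4).
Partial-fraction decomposition: -689/(900*(w + 4)) + 19/(112*(w + 2)) + 1/(50*(w - 1)) + 403/(126*(w - 5)) - 1849/(400*(w - 6)).
Integrate each term: A/(w−a) contributes A·log|w−a|.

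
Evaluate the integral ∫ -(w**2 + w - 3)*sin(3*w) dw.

w**2*cos(3*w)/3 - 2*w*sin(3*w)/9 + w*cos(3*w)/3 - sin(3*w)/9 - 29*cos(3*w)/27 + C

Use integration by parts with u = w**2 + w - 3, dv = -sin(3*w) dw, so v = cos(3*w)/3.
Apply parts 2 times (tabular method): alternate signs, differentiate u down to 0, integrate dv up.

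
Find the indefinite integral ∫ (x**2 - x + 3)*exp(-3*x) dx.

Use integration by parts with u = x**2 - x + 3, dv = exp(-3*x) dx, so v = -exp(-3*x)/3.
Apply parts 2 times (tabular method): alternate signs, differentiate u down to 0, integrate dv up.

(-9*x**2 + 3*x - 26)*exp(-3*x)/27 + C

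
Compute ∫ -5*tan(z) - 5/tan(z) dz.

-5*log(tan(z)) + C

Let u = tan(z), so du = (tan(z)**2 + 1) dz.
Rewriting, the integral becomes -5·∫ 1/u du = -5·log(u).
Substituting back, u = tan(z).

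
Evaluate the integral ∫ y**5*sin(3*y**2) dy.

Let u = y², du = 2y dy; rewrite as (1/2)∫ u^2·sin(3u) du.
Now integrate by parts 2 times.

-y**4*cos(3*y**2)/6 + y**2*sin(3*y**2)/9 + cos(3*y**2)/27 + C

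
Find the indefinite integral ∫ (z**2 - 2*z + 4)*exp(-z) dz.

Use integration by parts with u = z**2 - 2*z + 4, dv = exp(-z) dz, so v = -exp(-z).
Apply parts 2 times (tabular method): alternate signs, differentiate u down to 0, integrate dv up.

(-z**2 - 4)*exp(-z) + C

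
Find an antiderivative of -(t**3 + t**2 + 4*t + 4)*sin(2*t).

t**3*cos(2*t)/2 - 3*t**2*sin(2*t)/4 + t**2*cos(2*t)/2 - t*sin(2*t)/2 + 5*t*cos(2*t)/4 - 5*sin(2*t)/8 + 7*cos(2*t)/4 + C

Use integration by parts with u = t**3 + t**2 + 4*t + 4, dv = -sin(2*t) dt, so v = cos(2*t)/2.
Apply parts 3 times (tabular method): alternate signs, differentiate u down to 0, integrate dv up.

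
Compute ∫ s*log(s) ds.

Use integration by parts with u = log(s), dv = s ds.
Then du = 1/s ds and v = s**2/2.

s**2*log(s)/2 - s**2/4 + C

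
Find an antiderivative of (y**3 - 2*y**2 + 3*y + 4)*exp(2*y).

Use integration by parts with u = y**3 - 2*y**2 + 3*y + 4, dv = exp(2*y) dy, so v = exp(2*y)/2.
Apply parts 3 times (tabular method): alternate signs, differentiate u down to 0, integrate dv up.

(4*y**3 - 14*y**2 + 26*y + 3)*exp(2*y)/8 + C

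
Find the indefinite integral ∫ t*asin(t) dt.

Use integration by parts with u = arcsin(t), dv = t dt.
Then du = 1/sqrt(-t**2 + 1) dt.

t**2*asin(t)/2 + t*sqrt(-t**2 + 1)/4 - asin(t)/4 + C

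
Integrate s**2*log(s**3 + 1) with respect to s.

Let u = s**3 + 1, so du = (3*s**2) ds.
The integral becomes (1/3)·∫ log(u) du; integrate by parts with u′=log(u), dv′=du.

s**3*log(s**3 + 1)/3 - s**3/3 + log(s**3 + 1)/3 + C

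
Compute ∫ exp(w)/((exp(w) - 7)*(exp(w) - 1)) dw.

log(exp(w) - 7)/6 - log(exp(w) - 1)/6 + C

Let u = e^w, du = e^w dw.
The integral becomes ∫ du/((u-7)(u-1)); decompose into partial fractions.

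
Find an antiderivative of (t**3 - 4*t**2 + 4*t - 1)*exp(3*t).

(9*t**3 - 45*t**2 + 66*t - 31)*exp(3*t)/27 + C

Use integration by parts with u = t**3 - 4*t**2 + 4*t - 1, dv = exp(3*t) dt, so v = exp(3*t)/3.
Apply parts 3 times (tabular method): alternate signs, differentiate u down to 0, integrate dv up.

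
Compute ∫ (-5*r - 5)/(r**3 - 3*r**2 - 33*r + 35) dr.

-5*log(r - 7)/9 + 5*log(r**2 + 4*r - 5)/18 + C

Factor the denominator: (r - 7)*(r - 1)*(r + 5).
Partial-fraction decomposition: 5/(18*(r + 5)) + 5/(18*(r - 1)) - 5/(9*(r - 7)).
Integrate each term: A/(r−a) contributes A·log|r−a|.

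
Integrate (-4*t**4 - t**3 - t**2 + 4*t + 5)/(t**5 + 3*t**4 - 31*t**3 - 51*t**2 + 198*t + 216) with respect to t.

-1083*log(t - 4)/350 + 343*log(t - 3)/216 - 3*log(t + 1)/200 + 313*log(t + 3)/252 - 5023*log(t + 6)/1350 + C

Factor the denominator: (t - 4)*(t - 3)*(t + 1)*(t + 3)*(t + 6).
Partial-fraction decomposition: -5023/(1350*(t + 6)) + 313/(252*(t + 3)) - 3/(200*(t + 1)) + 343/(216*(t - 3)) - 1083/(350*(t - 4)).
Integrate each term: A/(t−a) contributes A·log|t−a|.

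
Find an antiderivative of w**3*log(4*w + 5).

Use integration by parts with u = log(4*w + 5), dv = w**3 dw.
Then du = 4/(4*w + 5) dw and v = w**4/4.

w**4*log(4*w + 5)/4 - w**4/16 + 5*w**3/48 - 25*w**2/128 + 125*w/256 - 625*log(4*w + 5)/1024 + C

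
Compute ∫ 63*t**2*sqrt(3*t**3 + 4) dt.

Let u = 3*t**3 + 4, so du = (9*t**2) dt.
Rewriting, the integral becomes 7·∫ √u du = 7·(2/3)u^(3/2).
Substituting back, u = 3*t**3 + 4.

14*(3*t**3 + 4)**(3/2)/3 + C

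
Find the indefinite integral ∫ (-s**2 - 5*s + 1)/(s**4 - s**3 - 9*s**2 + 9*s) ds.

log(s)/9 - 23*log(s - 3)/36 + 5*log(s - 1)/8 - 7*log(s + 3)/72 + C

Factor the denominator: s*(s - 3)*(s - 1)*(s + 3).
Partial-fraction decomposition: -7/(72*(s + 3)) + 5/(8*(s - 1)) - 23/(36*(s - 3)) + 1/(9*s).
Integrate each term: A/(s−a) contributes A·log|s−a|.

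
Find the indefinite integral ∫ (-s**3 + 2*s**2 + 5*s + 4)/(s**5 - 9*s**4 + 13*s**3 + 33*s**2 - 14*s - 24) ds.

Factor the denominator: (s - 6)*(s - 4)*(s - 1)*(s + 1)**2.
Partial-fraction decomposition: 11/(2450*(s + 1)) - 1/(35*(s + 1)**2) + 1/(6*(s - 1)) + 4/(75*(s - 4)) - 11/(49*(s - 6)).
Integrate each term; A/(s−a) gives A·log|s−a|; A/(s−a)² gives −A/(s−a).

-11*log(s - 6)/49 + 4*log(s - 4)/75 + log(s - 1)/6 + 11*log(s + 1)/2450 + 1/(35*s + 35) + C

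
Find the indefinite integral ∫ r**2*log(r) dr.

Use integration by parts with u = log(r), dv = r**2 dr.
Then du = 1/r dr and v = r**3/3.

r**3*log(r)/3 - r**3/9 + C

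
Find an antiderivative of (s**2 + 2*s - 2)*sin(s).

Use integration by parts with u = s**2 + 2*s - 2, dv = sin(s) ds, so v = -cos(s).
Apply parts 2 times (tabular method): alternate signs, differentiate u down to 0, integrate dv up.

-s**2*cos(s) + 2*s*sin(s) - 2*s*cos(s) + 2*sin(s) + 4*cos(s) + C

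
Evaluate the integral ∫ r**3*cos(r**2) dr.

r**2*sin(r**2)/2 + cos(r**2)/2 + C

Let u = r², du = 2r dr; rewrite as (1/2)∫ u^1·cos(1u) du.
Now integrate by parts 1 time.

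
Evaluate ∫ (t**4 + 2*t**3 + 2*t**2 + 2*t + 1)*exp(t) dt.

Use integration by parts with u = t**4 + 2*t**3 + 2*t**2 + 2*t + 1, dv = exp(t) dt, so v = exp(t).
Apply parts 4 times (tabular method): alternate signs, differentiate u down to 0, integrate dv up.

(t**4 - 2*t**3 + 8*t**2 - 14*t + 15)*exp(t) + C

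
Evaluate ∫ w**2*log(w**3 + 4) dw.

Let u = w**3 + 4, so du = (3*w**2) dw.
The integral becomes (1/3)·∫ log(u) du; integrate by parts with u′=log(u), dv′=du.

w**3*log(w**3 + 4)/3 - w**3/3 + 4*log(w**3 + 4)/3 + C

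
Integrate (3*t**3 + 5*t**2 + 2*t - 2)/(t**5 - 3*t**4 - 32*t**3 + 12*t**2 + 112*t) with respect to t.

-log(t)/56 + 1286*log(t - 7)/3465 - 23*log(t - 2)/120 + 5*log(t + 2)/72 - 61*log(t + 4)/264 + C

Factor the denominator: t*(t - 7)*(t - 2)*(t + 2)*(t + 4).
Partial-fraction decomposition: -61/(264*(t + 4)) + 5/(72*(t + 2)) - 23/(120*(t - 2)) + 1286/(3465*(t - 7)) - 1/(56*t).
Integrate each term: A/(t−a) contributes A·log|t−a|.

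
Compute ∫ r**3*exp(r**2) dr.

(r**2 - 1)*exp(r**2)/2 + C

Let u = r², du = 2r dr; rewrite as (1/2)∫ u^1·exp(1u) du.
Now integrate by parts 1 time.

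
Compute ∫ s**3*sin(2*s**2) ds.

-s**2*cos(2*s**2)/4 + sin(2*s**2)/8 + C

Let u = s², du = 2s ds; rewrite as (1/2)∫ u^1·sin(2u) du.
Now integrate by parts 1 time.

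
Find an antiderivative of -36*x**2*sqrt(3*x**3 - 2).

Let u = 3*x**3 - 2, so du = (9*x**2) dx.
Rewriting, the integral becomes -4·∫ √u du = -4·(2/3)u^(3/2).
Substituting back, u = 3*x**3 - 2.

-8*(3*x**3 - 2)**(3/2)/3 + C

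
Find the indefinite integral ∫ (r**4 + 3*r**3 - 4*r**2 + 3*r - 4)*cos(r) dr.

r**4*sin(r) + 3*r**3*sin(r) + 4*r**3*cos(r) - 16*r**2*sin(r) + 9*r**2*cos(r) - 15*r*sin(r) - 32*r*cos(r) + 28*sin(r) - 15*cos(r) + C

Use integration by parts with u = r**4 + 3*r**3 - 4*r**2 + 3*r - 4, dv = cos(r) dr, so v = sin(r).
Apply parts 4 times (tabular method): alternate signs, differentiate u down to 0, integrate dv up.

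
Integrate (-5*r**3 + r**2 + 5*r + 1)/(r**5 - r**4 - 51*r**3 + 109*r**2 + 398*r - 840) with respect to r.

-287*log(r - 5)/144 + 283*log(r - 4)/154 - 5*log(r - 2)/54 - 13*log(r + 3)/112 + 865*log(r + 7)/2376 + C

Factor the denominator: (r - 5)*(r - 4)*(r - 2)*(r + 3)*(r + 7).
Partial-fraction decomposition: 865/(2376*(r + 7)) - 13/(112*(r + 3)) - 5/(54*(r - 2)) + 283/(154*(r - 4)) - 287/(144*(r - 5)).
Integrate each term: A/(r−a) contributes A·log|r−a|.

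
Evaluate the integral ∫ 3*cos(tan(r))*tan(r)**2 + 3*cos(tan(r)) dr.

Let u = tan(r), so du = (tan(r)**2 + 1) dr.
Rewriting, the integral becomes 3·∫ cos(u) du = 3·sin(u).
Substituting back, u = tan(r).

3*sin(tan(r)) + C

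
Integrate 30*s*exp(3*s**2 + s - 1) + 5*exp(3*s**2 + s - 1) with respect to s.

Let u = 3*s**2 + s - 1, so du = (6*s + 1) ds.
Rewriting, the integral becomes 5·∫ e^u du = 5·e^u.
Substituting back, u = 3*s**2 + s - 1.

5*exp(3*s**2 + s - 1) + C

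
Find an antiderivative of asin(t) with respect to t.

Use integration by parts with u = arcsin(t), dv = dt.
Then du = 1/sqrt(-t**2 + 1) dt.

t*asin(t) + sqrt(-t**2 + 1) + C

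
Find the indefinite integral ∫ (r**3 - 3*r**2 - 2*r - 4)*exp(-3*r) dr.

Use integration by parts with u = r**3 - 3*r**2 - 2*r - 4, dv = exp(-3*r) dr, so v = -exp(-3*r)/3.
Apply parts 3 times (tabular method): alternate signs, differentiate u down to 0, integrate dv up.

(-9*r**3 + 18*r**2 + 30*r + 46)*exp(-3*r)/27 + C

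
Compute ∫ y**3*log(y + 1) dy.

Use integration by parts with u = log(y + 1), dv = y**3 dy.
Then du = 1/(y + 1) dy and v = y**4/4.

y**4*log(y + 1)/4 - y**4/16 + y**3/12 - y**2/8 + y/4 - log(y + 1)/4 + C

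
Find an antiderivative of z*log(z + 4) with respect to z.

z**2*log(z + 4)/2 - z**2/4 + 2*z - 8*log(z + 4) + C

Use integration by parts with u = log(z + 4), dv = z dz.
Then du = 1/(z + 4) dz and v = z**2/2.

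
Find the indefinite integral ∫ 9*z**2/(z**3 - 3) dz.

Let u = z**3 - 3, so du = (3*z**2) dz.
Rewriting, the integral becomes 3·∫ 1/u du = 3·log(u).
Substituting back, u = z**3 - 3.

3*log(z**3 - 3) + C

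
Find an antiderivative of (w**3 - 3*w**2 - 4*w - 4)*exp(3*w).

(9*w**3 - 36*w**2 - 12*w - 32)*exp(3*w)/27 + C

Use integration by parts with u = w**3 - 3*w**2 - 4*w - 4, dv = exp(3*w) dw, so v = exp(3*w)/3.
Apply parts 3 times (tabular method): alternate signs, differentiate u down to 0, integrate dv up.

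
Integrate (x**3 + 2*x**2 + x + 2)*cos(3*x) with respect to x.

Use integration by parts with u = x**3 + 2*x**2 + x + 2, dv = cos(3*x) dx, so v = sin(3*x)/3.
Apply parts 3 times (tabular method): alternate signs, differentiate u down to 0, integrate dv up.

x**3*sin(3*x)/3 + 2*x**2*sin(3*x)/3 + x**2*cos(3*x)/3 + x*sin(3*x)/9 + 4*x*cos(3*x)/9 + 14*sin(3*x)/27 + cos(3*x)/27 + C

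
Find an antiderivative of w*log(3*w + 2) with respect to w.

w**2*log(3*w + 2)/2 - w**2/4 + w/3 - 2*log(3*w + 2)/9 + C

Use integration by parts with u = log(3*w + 2), dv = w dw.
Then du = 3/(3*w + 2) dw and v = w**2/2.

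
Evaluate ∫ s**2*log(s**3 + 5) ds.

Let u = s**3 + 5, so du = (3*s**2) ds.
The integral becomes (1/3)·∫ log(u) du; integrate by parts with u′=log(u), dv′=du.

s**3*log(s**3 + 5)/3 - s**3/3 + 5*log(s**3 + 5)/3 + C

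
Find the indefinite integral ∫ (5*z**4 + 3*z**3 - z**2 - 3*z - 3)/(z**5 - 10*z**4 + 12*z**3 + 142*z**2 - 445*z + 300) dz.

Factor the denominator: (z - 5)**2*(z - 3)*(z - 1)*(z + 4).
Partial-fraction decomposition: 1081/(2835*(z + 4)) - 1/(160*(z - 1)) + 465/(56*(z - 3)) - 9535/(2592*(z - 5)) + 3457/(72*(z - 5)**2).
Integrate each term; A/(z−a) gives A·log|z−a|; A/(z−a)² gives −A/(z−a).

-9535*log(z - 5)/2592 + 465*log(z - 3)/56 - log(z - 1)/160 + 1081*log(z + 4)/2835 - 3457/(72*z - 360) + C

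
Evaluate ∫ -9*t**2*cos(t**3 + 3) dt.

Let u = t**3 + 3, so du = (3*t**2) dt.
Rewriting, the integral becomes -3·∫ cos(u) du = -3·sin(u).
Substituting back, u = t**3 + 3.

-3*sin(t**3 + 3) + C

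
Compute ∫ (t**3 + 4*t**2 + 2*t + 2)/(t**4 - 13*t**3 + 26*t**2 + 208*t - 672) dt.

Factor the denominator: (t - 7)*(t - 6)*(t - 4)*(t + 4).
Partial-fraction decomposition: 3/(440*(t + 4)) + 23/(8*(t - 4)) - 187/(10*(t - 6)) + 185/(11*(t - 7)).
Integrate each term: A/(t−a) contributes A·log|t−a|.

185*log(t - 7)/11 - 187*log(t - 6)/10 + 23*log(t - 4)/8 + 3*log(t + 4)/440 + C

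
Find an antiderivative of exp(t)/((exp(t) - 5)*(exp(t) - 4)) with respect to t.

log(exp(t) - 5) - log(exp(t) - 4) + C

Let u = e^t, du = e^t dt.
The integral becomes ∫ du/((u-4)(u-5)); decompose into partial fractions.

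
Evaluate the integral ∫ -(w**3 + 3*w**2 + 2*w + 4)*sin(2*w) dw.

Use integration by parts with u = w**3 + 3*w**2 + 2*w + 4, dv = -sin(2*w) dw, so v = cos(2*w)/2.
Apply parts 3 times (tabular method): alternate signs, differentiate u down to 0, integrate dv up.

w**3*cos(2*w)/2 - 3*w**2*sin(2*w)/4 + 3*w**2*cos(2*w)/2 - 3*w*sin(2*w)/2 + w*cos(2*w)/4 - sin(2*w)/8 + 5*cos(2*w)/4 + C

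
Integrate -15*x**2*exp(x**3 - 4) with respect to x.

Let u = x**3 - 4, so du = (3*x**2) dx.
Rewriting, the integral becomes -5·∫ e^u du = -5·e^u.
Substituting back, u = x**3 - 4.

-5*exp(x**3 - 4) + C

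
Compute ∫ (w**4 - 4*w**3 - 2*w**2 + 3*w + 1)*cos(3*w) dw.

Use integration by parts with u = w**4 - 4*w**3 - 2*w**2 + 3*w + 1, dv = cos(3*w) dw, so v = sin(3*w)/3.
Apply parts 4 times (tabular method): alternate signs, differentiate u down to 0, integrate dv up.

w**4*sin(3*w)/3 - 4*w**3*sin(3*w)/3 + 4*w**3*cos(3*w)/9 - 10*w**2*sin(3*w)/9 - 4*w**2*cos(3*w)/3 + 17*w*sin(3*w)/9 - 20*w*cos(3*w)/27 + 47*sin(3*w)/81 + 17*cos(3*w)/27 + C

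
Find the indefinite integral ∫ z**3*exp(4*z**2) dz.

Let u = z², du = 2z dz; rewrite as (1/2)∫ u^1·exp(4u) du.
Now integrate by parts 1 time.

(4*z**2 - 1)*exp(4*z**2)/32 + C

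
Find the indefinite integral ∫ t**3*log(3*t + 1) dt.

Use integration by parts with u = log(3*t + 1), dv = t**3 dt.
Then du = 3/(3*t + 1) dt and v = t**4/4.

t**4*log(3*t + 1)/4 - t**4/16 + t**3/36 - t**2/72 + t/108 - log(3*t + 1)/324 + C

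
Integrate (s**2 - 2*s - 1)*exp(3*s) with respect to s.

Use integration by parts with u = s**2 - 2*s - 1, dv = exp(3*s) ds, so v = exp(3*s)/3.
Apply parts 2 times (tabular method): alternate signs, differentiate u down to 0, integrate dv up.

(9*s**2 - 24*s - 1)*exp(3*s)/27 + C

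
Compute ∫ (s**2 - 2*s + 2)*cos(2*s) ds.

s**2*sin(2*s)/2 - s*sin(2*s) + s*cos(2*s)/2 + 3*sin(2*s)/4 - cos(2*s)/2 + C

Use integration by parts with u = s**2 - 2*s + 2, dv = cos(2*s) ds, so v = sin(2*s)/2.
Apply parts 2 times (tabular method): alternate signs, differentiate u down to 0, integrate dv up.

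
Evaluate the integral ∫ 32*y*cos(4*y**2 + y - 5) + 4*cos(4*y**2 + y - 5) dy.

4*sin(4*y**2 + y - 5) + C

Let u = 4*y**2 + y - 5, so du = (8*y + 1) dy.
Rewriting, the integral becomes 4·∫ cos(u) du = 4·sin(u).
Substituting back, u = 4*y**2 + y - 5.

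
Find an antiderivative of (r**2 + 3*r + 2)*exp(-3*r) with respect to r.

Use integration by parts with u = r**2 + 3*r + 2, dv = exp(-3*r) dr, so v = -exp(-3*r)/3.
Apply parts 2 times (tabular method): alternate signs, differentiate u down to 0, integrate dv up.

(-9*r**2 - 33*r - 29)*exp(-3*r)/27 + C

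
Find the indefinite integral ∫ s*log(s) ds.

s**2*log(s)/2 - s**2/4 + C

Use integration by parts with u = log(s), dv = s ds.
Then du = 1/s ds and v = s**2/2.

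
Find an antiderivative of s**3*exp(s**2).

Let u = s², du = 2s ds; rewrite as (1/2)∫ u^1·exp(1u) du.
Now integrate by parts 1 time.

(s**2 - 1)*exp(s**2)/2 + C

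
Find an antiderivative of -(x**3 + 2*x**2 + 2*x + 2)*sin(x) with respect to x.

x**3*cos(x) - 3*x**2*sin(x) + 2*x**2*cos(x) - 4*x*sin(x) - 4*x*cos(x) + 4*sin(x) - 2*cos(x) + C

Use integration by parts with u = x**3 + 2*x**2 + 2*x + 2, dv = -sin(x) dx, so v = cos(x).
Apply parts 3 times (tabular method): alternate signs, differentiate u down to 0, integrate dv up.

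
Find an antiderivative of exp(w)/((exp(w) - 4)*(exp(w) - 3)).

Let u = e^w, du = e^w dw.
The integral becomes ∫ du/((u-3)(u-4)); decompose into partial fractions.

log(exp(w) - 4) - log(exp(w) - 3) + C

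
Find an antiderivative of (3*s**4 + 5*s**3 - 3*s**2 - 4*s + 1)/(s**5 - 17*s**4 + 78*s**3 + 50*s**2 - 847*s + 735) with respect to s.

-28481*log(s - 7)/1800 + 1203*log(s - 5)/64 - log(s - 1)/288 + 47*log(s + 3)/1600 - 1093/(15*s - 105) + C

Factor the denominator: (s - 7)**2*(s - 5)*(s - 1)*(s + 3).
Partial-fraction decomposition: 47/(1600*(s + 3)) - 1/(288*(s - 1)) + 1203/(64*(s - 5)) - 28481/(1800*(s - 7)) + 1093/(15*(s - 7)**2).
Integrate each term; A/(s−a) gives A·log|s−a|; A/(s−a)² gives −A/(s−a).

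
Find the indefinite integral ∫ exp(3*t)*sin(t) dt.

Let I denote the integral. Integrate by parts with u = sin(t), dv = exp(3*t) dt, so v = exp(3*t)/3: I = exp(3*t)*sin(t)/3 − (1/3)·∫ exp(3*t)*cos(t) dt.
Apply parts again with u = cos(t), dv = exp(3*t) dt: ∫ exp(3*t)*cos(t) dt = exp(3*t)*cos(t)/3 + (1/3)·I. Substituting back brings back I: I = exp(3*t)*sin(t)/3 - exp(3*t)*cos(t)/9 − (1/9)·I.
Solving for I: (1 + 1/9)·I equals the remaining terms, so I = (9/10)·(exp(3*t)*sin(t)/3 - exp(3*t)*cos(t)/9).

3*exp(3*t)*sin(t)/10 - exp(3*t)*cos(t)/10 + C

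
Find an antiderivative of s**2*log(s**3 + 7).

Let u = s**3 + 7, so du = (3*s**2) ds.
The integral becomes (1/3)·∫ log(u) du; integrate by parts with u′=log(u), dv′=du.

s**3*log(s**3 + 7)/3 - s**3/3 + 7*log(s**3 + 7)/3 + C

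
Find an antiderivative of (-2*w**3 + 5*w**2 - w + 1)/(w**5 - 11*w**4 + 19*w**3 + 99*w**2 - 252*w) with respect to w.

-log(w)/252 - 149*log(w - 7)/280 + 17*log(w - 4)/28 - 11*log(w - 3)/72 + 103*log(w + 3)/1260 + C

Factor the denominator: w*(w - 7)*(w - 4)*(w - 3)*(w + 3).
Partial-fraction decomposition: 103/(1260*(w + 3)) - 11/(72*(w - 3)) + 17/(28*(w - 4)) - 149/(280*(w - 7)) - 1/(252*w).
Integrate each term: A/(w−a) contributes A·log|w−a|.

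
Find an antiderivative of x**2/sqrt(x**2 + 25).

Substitute x = 5·tan(θ), so dx = 5·sec(θ)^2 dθ and the radical becomes sqrt(x**2 + 25) = 5·sec(θ) by the Pythagorean identity.
Integrate the resulting trig expression in θ, then back-substitute tan(θ) = x/5, sec(θ) = sqrt(x**2 + 25)/5 (absorbing any constant into C).

x*sqrt(x**2 + 25)/2 - 25*log(x + sqrt(x**2 + 25))/2 + C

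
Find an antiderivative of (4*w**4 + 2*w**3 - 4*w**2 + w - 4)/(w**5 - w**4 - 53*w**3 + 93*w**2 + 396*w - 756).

Factor the denominator: (w - 6)*(w - 3)*(w - 2)*(w + 3)*(w + 7).
Partial-fraction decomposition: 8711/(4680*(w + 7)) - 227/(1080*(w + 3)) + 31/(90*(w - 2)) - 341/(180*(w - 3)) + 2737/(702*(w - 6)).
Integrate each term: A/(w−a) contributes A·log|w−a|.

2737*log(w - 6)/702 - 341*log(w - 3)/180 + 31*log(w - 2)/90 - 227*log(w + 3)/1080 + 8711*log(w + 7)/4680 + C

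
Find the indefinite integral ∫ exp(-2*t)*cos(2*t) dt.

Let I denote the integral. Integrate by parts with u = cos(2*t), dv = exp(-2*t) dt, so v = -exp(-2*t)/2: I = -exp(-2*t)*cos(2*t)/2 − ∫ exp(-2*t)*sin(2*t) dt.
Apply parts again with u = sin(2*t), dv = exp(-2*t) dt: ∫ exp(-2*t)*sin(2*t) dt = -exp(-2*t)*sin(2*t)/2 + I. Substituting back brings back I: I = exp(-2*t)*sin(2*t)/2 - exp(-2*t)*cos(2*t)/2 − I.
Solving for I: (1 + 1)·I equals the remaining terms, so I = (1/2)·(exp(-2*t)*sin(2*t)/2 - exp(-2*t)*cos(2*t)/2).

exp(-2*t)*sin(2*t)/4 - exp(-2*t)*cos(2*t)/4 + C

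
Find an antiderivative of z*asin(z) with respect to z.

Use integration by parts with u = arcsin(z), dv = z dz.
Then du = 1/sqrt(-z**2 + 1) dz.

z**2*asin(z)/2 + z*sqrt(-z**2 + 1)/4 - asin(z)/4 + C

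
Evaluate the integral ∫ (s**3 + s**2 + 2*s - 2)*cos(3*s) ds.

s**3*sin(3*s)/3 + s**2*sin(3*s)/3 + s**2*cos(3*s)/3 + 4*s*sin(3*s)/9 + 2*s*cos(3*s)/9 - 20*sin(3*s)/27 + 4*cos(3*s)/27 + C

Use integration by parts with u = s**3 + s**2 + 2*s - 2, dv = cos(3*s) ds, so v = sin(3*s)/3.
Apply parts 3 times (tabular method): alternate signs, differentiate u down to 0, integrate dv up.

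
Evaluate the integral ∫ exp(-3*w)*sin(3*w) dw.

-exp(-3*w)*sin(3*w)/6 - exp(-3*w)*cos(3*w)/6 + C

Let I denote the integral. Integrate by parts with u = sin(3*w), dv = exp(-3*w) dw, so v = -exp(-3*w)/3: I = -exp(-3*w)*sin(3*w)/3 + ∫ exp(-3*w)*cos(3*w) dw.
Apply parts again with u = cos(3*w), dv = exp(-3*w) dw: ∫ exp(-3*w)*cos(3*w) dw = -exp(-3*w)*cos(3*w)/3 − I. Substituting back brings back I: I = -exp(-3*w)*sin(3*w)/3 - exp(-3*w)*cos(3*w)/3 − I.
Solving for I: (1 + 1)·I equals the remaining terms, so I = (1/2)·(-exp(-3*w)*sin(3*w)/3 - exp(-3*w)*cos(3*w)/3).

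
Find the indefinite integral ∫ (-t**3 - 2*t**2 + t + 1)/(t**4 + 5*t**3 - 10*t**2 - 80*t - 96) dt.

Factor the denominator: (t - 4)*(t + 2)*(t + 3)*(t + 4).
Partial-fraction decomposition: -29/(16*(t + 4)) + 1/(t + 3) + 1/(12*(t + 2)) - 13/(48*(t - 4)).
Integrate each term: A/(t−a) contributes A·log|t−a|.

-13*log(t - 4)/48 + log(t + 2)/12 + log(t + 3) - 29*log(t + 4)/16 + C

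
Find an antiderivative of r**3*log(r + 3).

Use integration by parts with u = log(r + 3), dv = r**3 dr.
Then du = 1/(r + 3) dr and v = r**4/4.

r**4*log(r + 3)/4 - r**4/16 + r**3/4 - 9*r**2/8 + 27*r/4 - 81*log(r + 3)/4 + C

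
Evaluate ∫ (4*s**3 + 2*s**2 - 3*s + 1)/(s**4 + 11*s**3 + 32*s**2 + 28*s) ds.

Factor the denominator: s*(s + 2)**2*(s + 7).
Partial-fraction decomposition: 1252/(175*(s + 7)) - 319/(100*(s + 2)) + 17/(10*(s + 2)**2) + 1/(28*s).
Integrate each term; A/(s−a) gives A·log|s−a|; A/(s−a)² gives −A/(s−a).

log(s)/28 - 319*log(s + 2)/100 + 1252*log(s + 7)/175 - 17/(10*s + 20) + C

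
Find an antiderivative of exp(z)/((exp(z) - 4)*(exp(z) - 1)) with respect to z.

log(exp(z) - 4)/3 - log(exp(z) - 1)/3 + C

Let u = e^z, du = e^z dz.
The integral becomes ∫ du/((u-4)(u-1)); decompose into partial fractions.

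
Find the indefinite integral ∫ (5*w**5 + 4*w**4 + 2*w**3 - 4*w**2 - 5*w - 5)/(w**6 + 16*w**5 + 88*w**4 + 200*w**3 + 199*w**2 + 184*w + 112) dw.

-7*log(w + 1)/108 - 59299*log(w + 4)/2601 + 75283*log(w + 7)/2700 - 139*log(w**2 + 1)/14450 - 129*atan(w)/14450 - 4273/(153*w + 612) + C

Factor the denominator: (w + 1)*(w + 4)**2*(w + 7)*(w**2 + 1).
Partial-fraction decomposition: -(278*w + 129)/(14450*(w**2 + 1)) + 75283/(2700*(w + 7)) - 59299/(2601*(w + 4)) + 4273/(153*(w + 4)**2) - 7/(108*(w + 1)).
Integrate each term; A/(w−a) gives A·log|w−a|; the (Bw+D)/(w²+p²) term gives a log and an atan.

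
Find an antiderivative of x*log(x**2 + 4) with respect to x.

x**2*log(x**2 + 4)/2 - x**2/2 + 2*log(x**2 + 4) + C

Let u = x**2 + 4, so du = (2*x) dx.
The integral becomes (1/2)·∫ log(u) du; integrate by parts with u′=log(u), dv′=du.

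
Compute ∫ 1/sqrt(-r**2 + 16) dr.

asin(r/4) + C

Substitute r = 4·sin(θ), so dr = 4·cos(θ) dθ and the radical becomes sqrt(-r**2 + 16) = 4·cos(θ) by the Pythagorean identity.
Integrate the resulting trig expression in θ, then back-substitute θ = asin(r/4), sin(θ) = r/4, cos(θ) = sqrt(-r**2 + 16)/4 (absorbing any constant into C).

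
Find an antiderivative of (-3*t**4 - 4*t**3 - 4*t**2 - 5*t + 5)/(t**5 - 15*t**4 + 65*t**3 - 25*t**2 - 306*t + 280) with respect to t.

-8801*log(t - 7)/324 + 2495*log(t - 5)/56 - 1103*log(t - 4)/54 + 11*log(t - 1)/216 - 17*log(t + 2)/1134 + C

Factor the denominator: (t - 7)*(t - 5)*(t - 4)*(t - 1)*(t + 2).
Partial-fraction decomposition: -17/(1134*(t + 2)) + 11/(216*(t - 1)) - 1103/(54*(t - 4)) + 2495/(56*(t - 5)) - 8801/(324*(t - 7)).
Integrate each term: A/(t−a) contributes A·log|t−a|.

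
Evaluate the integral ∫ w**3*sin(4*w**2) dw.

-w**2*cos(4*w**2)/8 + sin(4*w**2)/32 + C

Let u = w², du = 2w dw; rewrite as (1/2)∫ u^1·sin(4u) du.
Now integrate by parts 1 time.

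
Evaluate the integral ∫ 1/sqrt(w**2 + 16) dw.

Substitute w = 4·tan(θ), so dw = 4·sec(θ)^2 dθ and the radical becomes sqrt(w**2 + 16) = 4·sec(θ) by the Pythagorean identity.
Integrate the resulting trig expression in θ, then back-substitute tan(θ) = w/4, sec(θ) = sqrt(w**2 + 16)/4 (absorbing any constant into C).

log(w + sqrt(w**2 + 16)) + C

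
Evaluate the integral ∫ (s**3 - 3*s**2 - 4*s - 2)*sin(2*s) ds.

-s**3*cos(2*s)/2 + 3*s**2*sin(2*s)/4 + 3*s**2*cos(2*s)/2 - 3*s*sin(2*s)/2 + 11*s*cos(2*s)/4 - 11*sin(2*s)/8 + cos(2*s)/4 + C

Use integration by parts with u = s**3 - 3*s**2 - 4*s - 2, dv = sin(2*s) ds, so v = -cos(2*s)/2.
Apply parts 3 times (tabular method): alternate signs, differentiate u down to 0, integrate dv up.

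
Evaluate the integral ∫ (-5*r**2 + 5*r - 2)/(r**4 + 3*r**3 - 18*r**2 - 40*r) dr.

log(r)/20 - 31*log(r - 4)/108 - 8*log(r + 2)/9 + 152*log(r + 5)/135 + C

Factor the denominator: r*(r - 4)*(r + 2)*(r + 5).
Partial-fraction decomposition: 152/(135*(r + 5)) - 8/(9*(r + 2)) - 31/(108*(r - 4)) + 1/(20*r).
Integrate each term: A/(r−a) contributes A·log|r−a|.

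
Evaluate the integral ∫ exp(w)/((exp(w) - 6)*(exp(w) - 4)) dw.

Let u = e^w, du = e^w dw.
The integral becomes ∫ du/((u-6)(u-4)); decompose into partial fractions.

log(exp(w) - 6)/2 - log(exp(w) - 4)/2 + C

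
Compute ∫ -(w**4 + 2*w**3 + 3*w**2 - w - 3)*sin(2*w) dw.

Use integration by parts with u = w**4 + 2*w**3 + 3*w**2 - w - 3, dv = -sin(2*w) dw, so v = cos(2*w)/2.
Apply parts 4 times (tabular method): alternate signs, differentiate u down to 0, integrate dv up.

w**4*cos(2*w)/2 - w**3*sin(2*w) + w**3*cos(2*w) - 3*w**2*sin(2*w)/2 - 2*w*cos(2*w) + sin(2*w) - 3*cos(2*w)/2 + C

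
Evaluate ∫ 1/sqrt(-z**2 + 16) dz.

asin(z/4) + C

Substitute z = 4·sin(θ), so dz = 4·cos(θ) dθ and the radical becomes sqrt(-z**2 + 16) = 4·cos(θ) by the Pythagorean identity.
Integrate the resulting trig expression in θ, then back-substitute θ = asin(z/4), sin(θ) = z/4, cos(θ) = sqrt(-z**2 + 16)/4 (absorbing any constant into C).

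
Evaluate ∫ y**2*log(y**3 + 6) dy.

y**3*log(y**3 + 6)/3 - y**3/3 + 2*log(y**3 + 6) + C

Let u = y**3 + 6, so du = (3*y**2) dy.
The integral becomes (1/3)·∫ log(u) du; integrate by parts with u′=log(u), dv′=du.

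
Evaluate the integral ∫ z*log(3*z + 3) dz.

Use integration by parts with u = log(3*z + 3), dv = z dz.
Then du = 3/(3*z + 3) dz and v = z**2/2.

z**2*log(3*z + 3)/2 - z**2/4 + z/2 - log(z + 1)/2 + C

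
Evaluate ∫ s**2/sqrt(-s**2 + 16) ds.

Substitute s = 4·sin(θ), so ds = 4·cos(θ) dθ and the radical becomes sqrt(-s**2 + 16) = 4·cos(θ) by the Pythagorean identity.
Integrate the resulting trig expression in θ, then back-substitute θ = asin(s/4), sin(θ) = s/4, cos(θ) = sqrt(-s**2 + 16)/4 (absorbing any constant into C).

-s*sqrt(-s**2 + 16)/2 + 8*asin(s/4) + C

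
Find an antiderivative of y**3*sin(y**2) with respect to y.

-y**2*cos(y**2)/2 + sin(y**2)/2 + C

Let u = y², du = 2y dy; rewrite as (1/2)∫ u^1·sin(1u) du.
Now integrate by parts 1 time.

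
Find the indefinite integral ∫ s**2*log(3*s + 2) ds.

s**3*log(3*s + 2)/3 - s**3/9 + s**2/9 - 4*s/27 + 8*log(3*s + 2)/81 + C

Use integration by parts with u = log(3*s + 2), dv = s**2 ds.
Then du = 3/(3*s + 2) ds and v = s**3/3.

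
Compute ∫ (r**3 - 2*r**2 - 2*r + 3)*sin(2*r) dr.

-r**3*cos(2*r)/2 + 3*r**2*sin(2*r)/4 + r**2*cos(2*r) - r*sin(2*r) + 7*r*cos(2*r)/4 - 7*sin(2*r)/8 - 2*cos(2*r) + C

Use integration by parts with u = r**3 - 2*r**2 - 2*r + 3, dv = sin(2*r) dr, so v = -cos(2*r)/2.
Apply parts 3 times (tabular method): alternate signs, differentiate u down to 0, integrate dv up.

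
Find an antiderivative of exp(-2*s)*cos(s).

Let I denote the integral. Integrate by parts with u = cos(s), dv = exp(-2*s) ds, so v = -exp(-2*s)/2: I = -exp(-2*s)*cos(s)/2 − (1/2)·∫ exp(-2*s)*sin(s) ds.
Apply parts again with u = sin(s), dv = exp(-2*s) ds: ∫ exp(-2*s)*sin(s) ds = -exp(-2*s)*sin(s)/2 + (1/2)·I. Substituting back brings back I: I = exp(-2*s)*sin(s)/4 - exp(-2*s)*cos(s)/2 − (1/4)·I.
Solving for I: (1 + 1/4)·I equals the remaining terms, so I = (4/5)·(exp(-2*s)*sin(s)/4 - exp(-2*s)*cos(s)/2).

exp(-2*s)*sin(s)/5 - 2*exp(-2*s)*cos(s)/5 + C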